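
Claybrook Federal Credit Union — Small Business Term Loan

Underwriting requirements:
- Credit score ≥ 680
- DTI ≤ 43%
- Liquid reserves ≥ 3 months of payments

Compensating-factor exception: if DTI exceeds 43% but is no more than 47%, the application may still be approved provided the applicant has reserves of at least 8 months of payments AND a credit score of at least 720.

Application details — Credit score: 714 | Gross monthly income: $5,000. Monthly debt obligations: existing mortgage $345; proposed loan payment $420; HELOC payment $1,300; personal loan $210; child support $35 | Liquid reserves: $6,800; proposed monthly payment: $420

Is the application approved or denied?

Credit score 714 ≥ 680 (meets base)
Total debts = (345 + 420 + 1,300 + 210 + 35) = 2,310. DTI = 2,310/5,000 = 46.2% > 43% — standard DTI limit exceeded.
Reserves: 6,800 ÷ 420 = 16.2 months (meets 3-month minimum)
DTI 46.2% is within the 43%–47% exception band; checking compensating factors.
Override check — reserves: 16.2 mo (ok); score: 714 (below 720).
Compensating-factor requirement not fully met.

Denied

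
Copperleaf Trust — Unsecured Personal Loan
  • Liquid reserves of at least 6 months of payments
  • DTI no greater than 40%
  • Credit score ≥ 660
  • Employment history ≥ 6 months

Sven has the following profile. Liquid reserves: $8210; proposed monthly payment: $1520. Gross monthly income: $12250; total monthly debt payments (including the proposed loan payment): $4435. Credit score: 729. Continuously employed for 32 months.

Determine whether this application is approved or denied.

Reserves: 8,210 ÷ 1,520 = 5.4 months (below 6-month minimum)
DTI = 4,435/12,250 = 36.2% ≤ 40%
Credit score 729 ≥ 660 (meets)
Employment 32 ≥ 6 months
Fails on reserves.

Denied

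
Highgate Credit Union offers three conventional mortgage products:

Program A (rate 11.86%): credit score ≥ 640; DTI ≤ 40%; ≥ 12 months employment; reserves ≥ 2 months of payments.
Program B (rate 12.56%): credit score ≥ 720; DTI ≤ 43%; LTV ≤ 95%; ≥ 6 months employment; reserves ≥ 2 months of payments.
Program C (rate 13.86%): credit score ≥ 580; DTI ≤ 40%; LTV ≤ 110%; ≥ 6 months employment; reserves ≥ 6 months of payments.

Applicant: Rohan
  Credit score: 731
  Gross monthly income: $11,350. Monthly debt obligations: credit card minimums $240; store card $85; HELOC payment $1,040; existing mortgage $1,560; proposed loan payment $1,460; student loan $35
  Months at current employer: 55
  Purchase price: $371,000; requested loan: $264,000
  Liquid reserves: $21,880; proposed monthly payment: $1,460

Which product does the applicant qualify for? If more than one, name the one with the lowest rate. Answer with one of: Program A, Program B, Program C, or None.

Total debts = (240 + 85 + 1,040 + 1,560 + 1,460 + 35) = 4,420; DTI = 4,420/11,350 = 38.9%.
LTV = 264,000/371,000 = 71.2%.
Reserves = 21,880/1,460 = 15.0 months.
Program A: score 731 ≥ 640; DTI 38.9% ≤ 40%; employment 55 ≥ 12 mo; reserves 15.0 ≥ 2 mo → qualifies.
Program B: score 731 ≥ 720; DTI 38.9% ≤ 43%; LTV 71.2% ≤ 95%; employment 55 ≥ 6 mo; reserves 15.0 ≥ 2 mo → qualifies.
Program C: score 731 ≥ 580; DTI 38.9% ≤ 40%; LTV 71.2% ≤ 110%; employment 55 ≥ 6 mo; reserves 15.0 ≥ 6 mo → qualifies.
Qualifying: Program A, Program B, Program C. Lowest rate is 11.86% → Program A.

Program A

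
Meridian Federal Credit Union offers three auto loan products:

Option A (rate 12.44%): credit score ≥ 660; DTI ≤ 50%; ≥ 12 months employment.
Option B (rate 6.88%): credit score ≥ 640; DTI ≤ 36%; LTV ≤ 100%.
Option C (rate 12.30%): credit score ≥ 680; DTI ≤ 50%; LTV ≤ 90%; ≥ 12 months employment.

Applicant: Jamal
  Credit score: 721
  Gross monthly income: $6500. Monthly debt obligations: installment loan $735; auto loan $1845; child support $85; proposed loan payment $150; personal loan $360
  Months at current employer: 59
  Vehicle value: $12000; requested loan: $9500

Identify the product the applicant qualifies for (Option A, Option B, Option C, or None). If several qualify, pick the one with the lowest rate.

Total debts = (735 + 1,845 + 85 + 150 + 360) = 3,175; DTI = 3,175/6,500 = 48.8%.
LTV = 9,500/12,000 = 79.2%.
Option A: score 721 ≥ 660; DTI 48.8% ≤ 50%; employment 59 ≥ 12 mo → qualifies.
Option B: score 721 ≥ 640; DTI 48.8% > 36%; LTV 79.2% ≤ 100% → does not qualify.
Option C: score 721 ≥ 680; DTI 48.8% ≤ 50%; LTV 79.2% ≤ 90%; employment 59 ≥ 12 mo → qualifies.
Qualifying: Option A, Option C. Lowest rate is 12.30% → Option C.

Option C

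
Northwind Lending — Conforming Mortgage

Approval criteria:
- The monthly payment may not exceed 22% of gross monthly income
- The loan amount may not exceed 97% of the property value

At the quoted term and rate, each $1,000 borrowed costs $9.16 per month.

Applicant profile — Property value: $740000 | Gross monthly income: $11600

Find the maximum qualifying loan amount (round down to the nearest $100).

$278,600

Payment cap: 22% × $11,600 = $2,552/month.
At $9.16 per $1,000, that supports 2,552/9.16 × 1,000 ≈ $278,602 → $278,600.
LTV cap: 97% × $740,000 = $717,800 → $717,800.
Binding constraint: payment-to-income.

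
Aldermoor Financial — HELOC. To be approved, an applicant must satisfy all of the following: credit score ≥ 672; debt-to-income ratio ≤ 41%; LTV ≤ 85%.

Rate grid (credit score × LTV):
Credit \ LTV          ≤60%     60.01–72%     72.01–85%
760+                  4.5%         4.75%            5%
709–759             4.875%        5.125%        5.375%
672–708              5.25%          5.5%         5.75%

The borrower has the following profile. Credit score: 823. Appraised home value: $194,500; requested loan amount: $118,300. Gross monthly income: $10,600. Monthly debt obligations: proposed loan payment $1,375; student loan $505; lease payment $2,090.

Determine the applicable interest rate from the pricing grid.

4.75%

Credit score 823 ≥ 672; Total monthly debts = (1,375 + 505 + 2,090) = 3,970. Debt-to-income = 3,970/10,600 = 37.5% — meets 41% limit
LTV: 118,300 ÷ 194,500 = 60.8%, within 85% cap
Score 823 is in the 760+ band; LTV 60.8% is in the 60.01–72% band → 4.75%.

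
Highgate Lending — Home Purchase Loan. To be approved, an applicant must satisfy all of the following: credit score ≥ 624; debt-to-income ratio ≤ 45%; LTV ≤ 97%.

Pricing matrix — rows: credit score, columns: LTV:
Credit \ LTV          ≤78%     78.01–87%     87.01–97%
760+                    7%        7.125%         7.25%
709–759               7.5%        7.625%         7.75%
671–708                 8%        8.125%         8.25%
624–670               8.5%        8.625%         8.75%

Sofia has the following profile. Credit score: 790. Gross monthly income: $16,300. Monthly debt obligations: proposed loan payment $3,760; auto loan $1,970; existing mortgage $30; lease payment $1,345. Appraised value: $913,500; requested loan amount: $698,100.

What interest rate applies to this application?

Credit score 790 ≥ 624; Total monthly debts = (3,760 + 1,970 + 30 + 1,345) = 7,105. DTI: 7,105 ÷ 16,300 = 43.6%, within the 45% cap
LTV: 698,100 ÷ 913,500 = 76.4%, within 97% cap
Credit 790 → row 760+; LTV 76.4% → column ≤78%. Grid cell → 7%.

7%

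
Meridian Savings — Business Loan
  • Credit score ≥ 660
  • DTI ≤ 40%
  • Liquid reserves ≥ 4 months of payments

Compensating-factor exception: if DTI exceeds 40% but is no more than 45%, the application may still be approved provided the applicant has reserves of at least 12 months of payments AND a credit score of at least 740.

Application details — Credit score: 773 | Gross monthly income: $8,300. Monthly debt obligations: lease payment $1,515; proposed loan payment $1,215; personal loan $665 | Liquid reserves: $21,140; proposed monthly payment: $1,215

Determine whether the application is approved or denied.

Credit score 773 ≥ 660 (meets base)
Total debts = (1,515 + 1,215 + 665) = 3,395. DTI: 3,395 ÷ 8,300 = 40.9%, over the 40% base limit.
Reserves = 21,140/1,215 = 17.4 months ≥ 4
DTI 40.9% is within the 40%–45% exception band; checking compensating factors.
Reserves 17.4 ≥ 12 months; credit score 773 ≥ 740.
Both override conditions satisfied; DTI exception granted.

Approved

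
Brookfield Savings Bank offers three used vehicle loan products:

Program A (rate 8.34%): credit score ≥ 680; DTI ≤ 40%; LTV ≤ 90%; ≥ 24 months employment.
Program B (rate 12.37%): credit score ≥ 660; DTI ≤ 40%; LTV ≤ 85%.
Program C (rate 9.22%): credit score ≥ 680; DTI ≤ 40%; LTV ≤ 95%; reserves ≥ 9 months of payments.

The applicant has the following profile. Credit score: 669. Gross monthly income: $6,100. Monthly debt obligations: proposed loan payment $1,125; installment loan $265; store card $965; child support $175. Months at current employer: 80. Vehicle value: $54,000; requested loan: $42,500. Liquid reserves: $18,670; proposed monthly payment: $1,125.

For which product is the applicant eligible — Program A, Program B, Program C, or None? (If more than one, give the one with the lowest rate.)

None

Total debts = (1,125 + 265 + 965 + 175) = 2,530; DTI = 2,530/6,100 = 41.5%.
LTV = 42,500/54,000 = 78.7%.
Reserves = 18,670/1,125 = 16.6 months.
Program A: score 669 < 680; DTI 41.5% > 40%; LTV 78.7% ≤ 90%; employment 80 ≥ 24 mo → does not qualify.
Program B: score 669 ≥ 660; DTI 41.5% > 40%; LTV 78.7% ≤ 85% → does not qualify.
Program C: score 669 < 680; DTI 41.5% > 40%; LTV 78.7% ≤ 95%; reserves 16.6 ≥ 9 mo → does not qualify.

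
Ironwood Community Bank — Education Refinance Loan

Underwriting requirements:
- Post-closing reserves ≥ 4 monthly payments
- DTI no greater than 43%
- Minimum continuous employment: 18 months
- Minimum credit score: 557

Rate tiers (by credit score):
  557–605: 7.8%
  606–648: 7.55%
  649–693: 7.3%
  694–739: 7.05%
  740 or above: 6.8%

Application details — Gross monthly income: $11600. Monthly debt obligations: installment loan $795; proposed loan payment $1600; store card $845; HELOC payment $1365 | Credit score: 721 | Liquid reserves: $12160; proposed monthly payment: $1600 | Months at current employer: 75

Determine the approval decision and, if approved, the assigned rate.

Approved at 7.05%

Credit score 721 ≥ 557 (meets minimum)
Employment 75 ≥ 18 months
Reserves: 12,160 ÷ 1,600 = 7.6 months (meets 4-month minimum)
Total monthly debts = (795 + 1,600 + 845 + 1,365) = 4,605. DTI = 4,605/11,600 = 39.7% ≤ 43%
All requirements met. Score 721 falls in the 694–739 tier → 7.05%.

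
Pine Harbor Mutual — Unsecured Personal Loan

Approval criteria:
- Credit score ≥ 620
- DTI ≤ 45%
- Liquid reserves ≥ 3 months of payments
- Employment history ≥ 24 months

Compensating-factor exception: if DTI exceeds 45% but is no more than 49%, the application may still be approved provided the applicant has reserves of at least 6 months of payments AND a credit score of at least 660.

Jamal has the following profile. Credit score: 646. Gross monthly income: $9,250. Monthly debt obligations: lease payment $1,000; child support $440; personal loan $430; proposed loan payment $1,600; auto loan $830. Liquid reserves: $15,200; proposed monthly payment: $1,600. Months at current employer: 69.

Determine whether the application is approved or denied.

Credit score 646 ≥ 620 (meets base)
Total debts = (1,000 + 440 + 430 + 1,600 + 830) = 4,300. DTI = 4,300/9,250 = 46.5% > 45% — standard DTI limit exceeded.
Reserves = 15,200/1,600 = 9.5 months ≥ 3
Employment 69 ≥ 24 months
DTI 46.5% is within the 45%–49% exception band; checking compensating factors.
Override check — reserves: 9.5 mo (ok); score: 646 (below 660).
Compensating-factor requirement not fully met.

Denied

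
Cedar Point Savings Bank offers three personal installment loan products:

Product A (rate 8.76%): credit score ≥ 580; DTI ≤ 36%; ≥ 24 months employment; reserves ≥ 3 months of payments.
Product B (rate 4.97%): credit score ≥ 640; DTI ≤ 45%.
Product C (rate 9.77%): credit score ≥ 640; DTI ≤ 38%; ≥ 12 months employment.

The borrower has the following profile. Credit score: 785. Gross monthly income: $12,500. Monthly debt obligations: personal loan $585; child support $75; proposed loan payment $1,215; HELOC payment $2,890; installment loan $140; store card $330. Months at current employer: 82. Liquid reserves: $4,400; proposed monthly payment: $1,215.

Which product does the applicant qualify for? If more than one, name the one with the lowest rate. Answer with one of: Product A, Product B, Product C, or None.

Total debts = (585 + 75 + 1,215 + 2,890 + 140 + 330) = 5,235; DTI = 5,235/12,500 = 41.9%.
Reserves = 4,400/1,215 = 3.6 months.
Product A: score 785 ≥ 580; DTI 41.9% > 36%; employment 82 ≥ 24 mo; reserves 3.6 ≥ 3 mo → does not qualify.
Product B: score 785 ≥ 640; DTI 41.9% ≤ 45% → qualifies.
Product C: score 785 ≥ 640; DTI 41.9% > 38%; employment 82 ≥ 12 mo → does not qualify.

Product B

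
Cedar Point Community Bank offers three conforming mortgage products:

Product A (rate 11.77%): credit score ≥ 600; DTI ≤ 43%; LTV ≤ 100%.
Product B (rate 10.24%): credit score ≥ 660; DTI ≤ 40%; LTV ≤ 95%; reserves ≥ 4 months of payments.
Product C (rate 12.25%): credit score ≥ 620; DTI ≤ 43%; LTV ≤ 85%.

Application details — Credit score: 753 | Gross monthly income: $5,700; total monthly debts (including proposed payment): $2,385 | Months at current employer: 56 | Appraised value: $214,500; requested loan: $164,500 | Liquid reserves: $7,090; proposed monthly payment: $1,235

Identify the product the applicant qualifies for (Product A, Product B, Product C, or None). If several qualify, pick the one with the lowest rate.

Product A

DTI = 2,385/5,700 = 41.8%.
LTV = 164,500/214,500 = 76.7%.
Reserves = 7,090/1,235 = 5.7 months.
Product A: score 753 ≥ 600; DTI 41.8% ≤ 43%; LTV 76.7% ≤ 100% → qualifies.
Product B: score 753 ≥ 660; DTI 41.8% > 40%; LTV 76.7% ≤ 95%; reserves 5.7 ≥ 4 mo → does not qualify.
Product C: score 753 ≥ 620; DTI 41.8% ≤ 43%; LTV 76.7% ≤ 85% → qualifies.
Qualifying: Product A, Product C. Lowest rate is 11.77% → Product A.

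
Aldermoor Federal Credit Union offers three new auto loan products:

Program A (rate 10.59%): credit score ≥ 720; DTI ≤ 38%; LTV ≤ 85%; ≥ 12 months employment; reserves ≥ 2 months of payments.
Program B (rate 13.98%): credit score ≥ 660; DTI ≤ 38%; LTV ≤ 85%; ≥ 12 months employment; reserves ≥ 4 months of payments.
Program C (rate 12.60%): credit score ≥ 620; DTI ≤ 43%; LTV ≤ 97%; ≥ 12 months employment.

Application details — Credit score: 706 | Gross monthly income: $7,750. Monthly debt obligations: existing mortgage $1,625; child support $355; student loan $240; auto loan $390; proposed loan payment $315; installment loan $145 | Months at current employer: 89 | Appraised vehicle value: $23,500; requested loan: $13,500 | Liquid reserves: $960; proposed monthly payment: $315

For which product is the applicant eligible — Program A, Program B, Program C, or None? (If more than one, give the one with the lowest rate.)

Total debts = (1,625 + 355 + 240 + 390 + 315 + 145) = 3,070; DTI = 3,070/7,750 = 39.6%.
LTV = 13,500/23,500 = 57.4%.
Reserves = 960/315 = 3.0 months.
Program A: score 706 < 720; DTI 39.6% > 38%; LTV 57.4% ≤ 85%; employment 89 ≥ 12 mo; reserves 3.0 ≥ 2 mo → does not qualify.
Program B: score 706 ≥ 660; DTI 39.6% > 38%; LTV 57.4% ≤ 85%; employment 89 ≥ 12 mo; reserves 3.0 < 4 mo → does not qualify.
Program C: score 706 ≥ 620; DTI 39.6% ≤ 43%; LTV 57.4% ≤ 97%; employment 89 ≥ 12 mo → qualifies.

Program C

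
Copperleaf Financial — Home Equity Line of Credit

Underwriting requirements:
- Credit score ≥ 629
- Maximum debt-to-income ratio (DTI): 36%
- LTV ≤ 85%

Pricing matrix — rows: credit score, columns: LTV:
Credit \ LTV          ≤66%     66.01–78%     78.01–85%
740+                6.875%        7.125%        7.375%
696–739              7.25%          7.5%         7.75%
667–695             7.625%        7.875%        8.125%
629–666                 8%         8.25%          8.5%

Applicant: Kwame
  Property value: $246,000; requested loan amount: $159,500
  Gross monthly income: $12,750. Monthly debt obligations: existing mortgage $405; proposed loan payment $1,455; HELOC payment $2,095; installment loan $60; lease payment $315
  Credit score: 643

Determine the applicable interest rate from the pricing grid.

Credit score 643 ≥ 629; Total monthly debts = (405 + 1,455 + 2,095 + 60 + 315) = 4,330. DTI = 4,330/12,750 = 34% ≤ 36%
Loan-to-value = 159,500/246,000 = 64.8% — pass (85% max)
Score 643 is in the 629–666 band; LTV 64.8% is in the ≤66% band → 8%.

8%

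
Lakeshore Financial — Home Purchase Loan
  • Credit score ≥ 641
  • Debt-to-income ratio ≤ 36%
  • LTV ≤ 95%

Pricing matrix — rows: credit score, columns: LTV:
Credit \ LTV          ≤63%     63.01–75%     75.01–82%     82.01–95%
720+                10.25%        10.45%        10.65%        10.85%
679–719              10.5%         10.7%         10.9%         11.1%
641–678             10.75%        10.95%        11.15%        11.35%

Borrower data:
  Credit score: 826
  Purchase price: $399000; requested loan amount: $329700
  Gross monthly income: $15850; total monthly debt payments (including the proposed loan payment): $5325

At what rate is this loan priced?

10.85%

Credit score 826 ≥ 641; DTI = 5,325/15,850 = 33.6% ≤ 36%
LTV: 329,700 ÷ 399,000 = 82.6%, within 95% cap
Score 826 is in the 720+ band; LTV 82.6% is in the 82.01–95% band → 10.85%.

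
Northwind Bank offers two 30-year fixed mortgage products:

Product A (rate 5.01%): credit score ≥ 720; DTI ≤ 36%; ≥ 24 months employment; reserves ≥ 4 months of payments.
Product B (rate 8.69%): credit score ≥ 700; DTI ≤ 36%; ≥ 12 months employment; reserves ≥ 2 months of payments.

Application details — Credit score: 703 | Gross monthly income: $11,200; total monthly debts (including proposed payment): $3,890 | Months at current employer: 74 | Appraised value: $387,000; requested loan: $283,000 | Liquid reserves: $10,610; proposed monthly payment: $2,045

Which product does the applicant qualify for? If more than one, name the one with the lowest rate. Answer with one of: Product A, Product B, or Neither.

Product B

DTI = 3,890/11,200 = 34.7%.
LTV = 283,000/387,000 = 73.1%.
Reserves = 10,610/2,045 = 5.2 months.
Product A: score 703 < 720; DTI 34.7% ≤ 36%; employment 74 ≥ 24 mo; reserves 5.2 ≥ 4 mo → does not qualify.
Product B: score 703 ≥ 700; DTI 34.7% ≤ 36%; employment 74 ≥ 12 mo; reserves 5.2 ≥ 2 mo → qualifies.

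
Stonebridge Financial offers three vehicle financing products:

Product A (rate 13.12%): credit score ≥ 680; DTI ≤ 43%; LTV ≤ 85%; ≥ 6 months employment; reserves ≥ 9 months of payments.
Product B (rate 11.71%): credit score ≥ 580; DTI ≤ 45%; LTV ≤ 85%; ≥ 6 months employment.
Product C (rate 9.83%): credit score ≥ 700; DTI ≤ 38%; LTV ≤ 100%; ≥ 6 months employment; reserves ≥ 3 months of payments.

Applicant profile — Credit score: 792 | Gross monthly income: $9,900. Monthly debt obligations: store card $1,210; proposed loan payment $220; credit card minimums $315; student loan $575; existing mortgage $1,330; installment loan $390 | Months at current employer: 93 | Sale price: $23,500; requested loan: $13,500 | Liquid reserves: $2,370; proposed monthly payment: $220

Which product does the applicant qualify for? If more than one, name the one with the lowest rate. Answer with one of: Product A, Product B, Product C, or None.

Product B

Total debts = (1,210 + 220 + 315 + 575 + 1,330 + 390) = 4,040; DTI = 4,040/9,900 = 40.8%.
LTV = 13,500/23,500 = 57.4%.
Reserves = 2,370/220 = 10.8 months.
Product A: score 792 ≥ 680; DTI 40.8% ≤ 43%; LTV 57.4% ≤ 85%; employment 93 ≥ 6 mo; reserves 10.8 ≥ 9 mo → qualifies.
Product B: score 792 ≥ 580; DTI 40.8% ≤ 45%; LTV 57.4% ≤ 85%; employment 93 ≥ 6 mo → qualifies.
Product C: score 792 ≥ 700; DTI 40.8% > 38%; LTV 57.4% ≤ 100%; employment 93 ≥ 6 mo; reserves 10.8 ≥ 3 mo → does not qualify.
Qualifying: Product A, Product B. Lowest rate is 11.71% → Product B.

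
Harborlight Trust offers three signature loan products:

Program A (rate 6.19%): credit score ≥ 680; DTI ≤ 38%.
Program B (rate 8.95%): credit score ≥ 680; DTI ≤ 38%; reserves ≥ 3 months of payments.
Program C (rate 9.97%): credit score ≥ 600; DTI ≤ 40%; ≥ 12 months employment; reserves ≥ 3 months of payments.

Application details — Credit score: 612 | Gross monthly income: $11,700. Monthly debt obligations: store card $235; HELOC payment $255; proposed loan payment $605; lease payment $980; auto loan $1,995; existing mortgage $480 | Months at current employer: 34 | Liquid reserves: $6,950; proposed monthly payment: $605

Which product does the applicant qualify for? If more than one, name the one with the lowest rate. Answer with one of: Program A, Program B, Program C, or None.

Program C

Total debts = (235 + 255 + 605 + 980 + 1,995 + 480) = 4,550; DTI = 4,550/11,700 = 38.9%.
Reserves = 6,950/605 = 11.5 months.
Program A: score 612 < 680; DTI 38.9% > 38% → does not qualify.
Program B: score 612 < 680; DTI 38.9% > 38%; reserves 11.5 ≥ 3 mo → does not qualify.
Program C: score 612 ≥ 600; DTI 38.9% ≤ 40%; employment 34 ≥ 12 mo; reserves 11.5 ≥ 3 mo → qualifies.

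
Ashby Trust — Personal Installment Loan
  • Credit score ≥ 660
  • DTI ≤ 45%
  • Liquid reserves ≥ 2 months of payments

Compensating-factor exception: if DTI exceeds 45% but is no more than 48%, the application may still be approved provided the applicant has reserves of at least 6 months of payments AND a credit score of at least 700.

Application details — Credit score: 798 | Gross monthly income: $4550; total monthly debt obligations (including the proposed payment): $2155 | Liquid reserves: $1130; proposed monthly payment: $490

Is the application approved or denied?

Credit score 798 ≥ 660 (meets base)
DTI: 2,155 ÷ 4,550 = 47.4%, over the 45% base limit.
Reserves = 1,130/490 = 2.3 months ≥ 2
DTI 47.4% is within the 45%–48% exception band; checking compensating factors.
Reserves 2.3 < 6 months; credit score 798 ≥ 700.
Override conditions not both satisfied; exception does not apply.

Denied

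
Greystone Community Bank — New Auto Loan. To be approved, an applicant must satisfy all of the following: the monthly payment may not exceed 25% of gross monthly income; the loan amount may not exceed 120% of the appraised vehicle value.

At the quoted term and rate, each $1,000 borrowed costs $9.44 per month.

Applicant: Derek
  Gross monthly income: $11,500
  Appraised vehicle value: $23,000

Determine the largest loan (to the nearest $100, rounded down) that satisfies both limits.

$27,600

Payment cap: 25% × $11,500 = $2,875/month.
At $9.44 per $1,000, that supports 2,875/9.44 × 1,000 ≈ $304,555 → $304,500.
LTV cap: 120% × $23,000 = $27,600 → $27,600.
Binding constraint: loan-to-value.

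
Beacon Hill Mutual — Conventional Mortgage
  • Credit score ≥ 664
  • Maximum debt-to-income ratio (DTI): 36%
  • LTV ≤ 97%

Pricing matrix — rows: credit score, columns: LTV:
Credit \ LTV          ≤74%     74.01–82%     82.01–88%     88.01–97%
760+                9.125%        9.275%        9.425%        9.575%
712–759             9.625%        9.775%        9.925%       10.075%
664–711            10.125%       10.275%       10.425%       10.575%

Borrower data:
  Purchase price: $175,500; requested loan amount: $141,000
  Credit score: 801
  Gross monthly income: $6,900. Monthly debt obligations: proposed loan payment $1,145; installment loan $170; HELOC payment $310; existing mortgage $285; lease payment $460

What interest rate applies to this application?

9.275%

Credit score 801 ≥ 664; Total monthly debts = (1,145 + 170 + 310 + 285 + 460) = 2,370. Debt-to-income = 2,370/6,900 = 34.3% — meets 36% limit
LTV: 141,000 ÷ 175,500 = 80.3%, within 97% cap
Score 801 is in the 760+ band; LTV 80.3% is in the 74.01–82% band → 9.275%.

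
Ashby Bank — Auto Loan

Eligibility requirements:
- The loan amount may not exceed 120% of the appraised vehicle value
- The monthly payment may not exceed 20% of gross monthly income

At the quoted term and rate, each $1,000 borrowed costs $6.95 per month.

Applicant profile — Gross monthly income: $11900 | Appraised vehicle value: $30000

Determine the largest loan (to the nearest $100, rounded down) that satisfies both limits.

Payment cap: 20% × $11,900 = $2,380/month.
At $6.95 per $1,000, that supports 2,380/6.95 × 1,000 ≈ $342,446 → $342,400.
LTV cap: 120% × $30,000 = $36,000 → $36,000.
Binding constraint: loan-to-value.

$36,000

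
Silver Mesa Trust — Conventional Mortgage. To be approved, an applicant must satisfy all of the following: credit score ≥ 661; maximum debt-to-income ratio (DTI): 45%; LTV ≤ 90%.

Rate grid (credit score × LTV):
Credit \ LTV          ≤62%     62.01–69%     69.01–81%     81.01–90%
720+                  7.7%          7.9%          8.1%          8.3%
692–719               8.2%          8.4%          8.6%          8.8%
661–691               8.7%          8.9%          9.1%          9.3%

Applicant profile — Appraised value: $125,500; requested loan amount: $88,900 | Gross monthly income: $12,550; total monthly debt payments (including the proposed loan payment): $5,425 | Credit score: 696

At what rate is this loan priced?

Credit score 696 ≥ 661; Debt-to-income = 5,425/12,550 = 43.2% — meets 45% limit
LTV = 88,900/125,500 = 70.8% ≤ 90%
Credit 696 → row 692–719; LTV 70.8% → column 69.01–81%. Grid cell → 8.6%.

8.6%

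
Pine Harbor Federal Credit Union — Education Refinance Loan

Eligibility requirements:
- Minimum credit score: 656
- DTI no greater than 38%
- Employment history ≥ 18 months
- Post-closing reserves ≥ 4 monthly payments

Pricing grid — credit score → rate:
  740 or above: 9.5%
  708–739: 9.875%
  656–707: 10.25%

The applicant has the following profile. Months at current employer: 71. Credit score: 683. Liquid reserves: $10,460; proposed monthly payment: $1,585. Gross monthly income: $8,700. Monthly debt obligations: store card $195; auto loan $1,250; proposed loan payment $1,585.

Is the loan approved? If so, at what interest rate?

Credit score 683 ≥ 656 (meets minimum)
Total monthly debts = (195 + 1,250 + 1,585) = 3,030. DTI = 3,030/8,700 = 34.8% ≤ 38%
Reserves: 10,460 ÷ 1,585 = 6.6 months (meets 4-month minimum)
Employment 71 ≥ 18 months
All requirements met. Score 683 falls in the 656–707 tier → 10.25%.

Approved at 10.25%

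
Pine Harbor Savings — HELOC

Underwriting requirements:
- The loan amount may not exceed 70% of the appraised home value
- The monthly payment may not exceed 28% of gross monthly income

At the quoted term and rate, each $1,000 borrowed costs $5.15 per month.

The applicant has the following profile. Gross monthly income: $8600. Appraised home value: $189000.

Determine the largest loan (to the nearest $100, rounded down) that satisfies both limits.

$132,300

Payment cap: 28% × $8,600 = $2,408/month.
At $5.15 per $1,000, that supports 2,408/5.15 × 1,000 ≈ $467,572 → $467,500.
LTV cap: 70% × $189,000 = $132,300 → $132,300.
Binding constraint: loan-to-value.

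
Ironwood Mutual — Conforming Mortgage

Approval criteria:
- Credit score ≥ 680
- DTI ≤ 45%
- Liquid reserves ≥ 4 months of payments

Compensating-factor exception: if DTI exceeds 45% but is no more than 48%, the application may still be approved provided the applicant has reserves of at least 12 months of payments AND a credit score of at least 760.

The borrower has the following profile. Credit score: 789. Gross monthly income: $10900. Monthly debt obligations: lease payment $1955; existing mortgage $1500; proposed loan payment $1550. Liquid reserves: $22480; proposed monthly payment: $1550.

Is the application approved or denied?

Approved

Credit score 789 ≥ 680 (meets base)
Total debts = (1,955 + 1,500 + 1,550) = 5,005. DTI = 5,005/10,900 = 45.9% > 45% — standard DTI limit exceeded.
Reserves: 22,480 ÷ 1,550 = 14.5 months (meets 4-month minimum)
45.9% falls in the override range (45%–48%), so the compensating-factor test applies.
Reserves 14.5 ≥ 12 months; credit score 789 ≥ 760.
Both override conditions satisfied; DTI exception granted.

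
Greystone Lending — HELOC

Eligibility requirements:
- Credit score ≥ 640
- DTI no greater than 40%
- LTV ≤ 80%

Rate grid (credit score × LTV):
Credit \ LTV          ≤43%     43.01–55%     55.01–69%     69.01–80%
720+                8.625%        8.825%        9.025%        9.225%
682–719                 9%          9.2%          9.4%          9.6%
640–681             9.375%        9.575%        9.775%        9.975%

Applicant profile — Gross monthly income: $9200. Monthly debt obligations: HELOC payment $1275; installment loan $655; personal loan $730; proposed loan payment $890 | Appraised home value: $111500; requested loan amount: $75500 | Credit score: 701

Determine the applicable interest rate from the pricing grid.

9.4%

Credit score 701 ≥ 640; Total monthly debts = (1,275 + 655 + 730 + 890) = 3,550. Debt-to-income = 3,550/9,200 = 38.6% — meets 40% limit
LTV: 75,500 ÷ 111,500 = 67.7%, within 80% cap
Row: 701 falls in 682–719. Column: 67.7% falls in 55.01–69%. Rate = 9.4%.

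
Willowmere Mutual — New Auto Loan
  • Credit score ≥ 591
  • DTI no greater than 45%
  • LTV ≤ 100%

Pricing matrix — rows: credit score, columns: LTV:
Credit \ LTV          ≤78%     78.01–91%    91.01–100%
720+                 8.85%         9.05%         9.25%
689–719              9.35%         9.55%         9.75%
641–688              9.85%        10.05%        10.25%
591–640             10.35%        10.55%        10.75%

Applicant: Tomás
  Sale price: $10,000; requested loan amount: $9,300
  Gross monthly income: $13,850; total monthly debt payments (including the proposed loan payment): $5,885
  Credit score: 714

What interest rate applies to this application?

Credit score 714 ≥ 591; DTI = 5,885/13,850 = 42.5% ≤ 45%
LTV = 9,300/10,000 = 93% ≤ 100%
Credit 714 → row 689–719; LTV 93% → column 91.01–100%. Grid cell → 9.75%.

9.75%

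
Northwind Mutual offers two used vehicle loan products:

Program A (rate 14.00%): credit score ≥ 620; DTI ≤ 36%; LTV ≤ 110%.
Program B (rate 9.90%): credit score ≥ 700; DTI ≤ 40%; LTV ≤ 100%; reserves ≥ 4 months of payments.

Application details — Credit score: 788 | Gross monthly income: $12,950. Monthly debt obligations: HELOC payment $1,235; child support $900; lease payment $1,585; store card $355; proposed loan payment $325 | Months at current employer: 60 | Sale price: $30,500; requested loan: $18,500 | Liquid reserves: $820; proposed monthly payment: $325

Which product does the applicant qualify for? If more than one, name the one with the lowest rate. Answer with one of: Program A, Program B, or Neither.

Total debts = (1,235 + 900 + 1,585 + 355 + 325) = 4,400; DTI = 4,400/12,950 = 34%.
LTV = 18,500/30,500 = 60.7%.
Reserves = 820/325 = 2.5 months.
Program A: score 788 ≥ 620; DTI 34% ≤ 36%; LTV 60.7% ≤ 110% → qualifies.
Program B: score 788 ≥ 700; DTI 34% ≤ 40%; LTV 60.7% ≤ 100%; reserves 2.5 < 4 mo → does not qualify.

Program A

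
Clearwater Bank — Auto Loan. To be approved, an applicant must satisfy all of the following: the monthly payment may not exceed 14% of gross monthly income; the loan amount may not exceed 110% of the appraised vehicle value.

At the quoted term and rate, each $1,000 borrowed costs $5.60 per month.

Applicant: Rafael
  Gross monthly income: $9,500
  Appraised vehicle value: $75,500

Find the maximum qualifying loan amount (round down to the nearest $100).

$83,000

Payment cap: 14% × $9,500 = $1,330/month.
At $5.60 per $1,000, that supports 1,330/5.60 × 1,000 ≈ $237,500 → $237,500.
LTV cap: 110% × $75,500 = $83,050 → $83,000.
Binding constraint: loan-to-value.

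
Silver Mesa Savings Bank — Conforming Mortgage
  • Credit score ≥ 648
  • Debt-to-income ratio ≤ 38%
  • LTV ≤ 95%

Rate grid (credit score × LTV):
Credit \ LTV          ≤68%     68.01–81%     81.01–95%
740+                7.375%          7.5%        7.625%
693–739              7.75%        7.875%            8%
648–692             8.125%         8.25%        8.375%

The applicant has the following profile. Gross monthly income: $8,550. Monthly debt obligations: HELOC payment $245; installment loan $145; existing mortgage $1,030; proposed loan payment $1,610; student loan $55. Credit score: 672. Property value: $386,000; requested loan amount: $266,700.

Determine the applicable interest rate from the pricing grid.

8.25%

Credit score 672 ≥ 648; Total monthly debts = (245 + 145 + 1,030 + 1,610 + 55) = 3,085. DTI = 3,085/8,550 = 36.1% ≤ 38%
LTV = 266,700/386,000 = 69.1% ≤ 95%
Row: 672 falls in 648–692. Column: 69.1% falls in 68.01–81%. Rate = 8.25%.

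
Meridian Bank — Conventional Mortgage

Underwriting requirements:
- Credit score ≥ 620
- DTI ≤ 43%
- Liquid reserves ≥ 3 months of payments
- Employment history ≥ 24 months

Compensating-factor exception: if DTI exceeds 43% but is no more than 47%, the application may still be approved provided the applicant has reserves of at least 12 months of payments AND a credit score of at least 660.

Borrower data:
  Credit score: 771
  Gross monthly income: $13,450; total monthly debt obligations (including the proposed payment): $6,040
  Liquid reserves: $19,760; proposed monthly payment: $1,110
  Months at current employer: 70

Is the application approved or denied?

Credit score 771 ≥ 620 (meets base)
DTI: 6,040 ÷ 13,450 = 44.9%, over the 43% base limit.
Liquid reserves cover 19,760/1,110 = 17.8 months — ≥ 3 required
Employment 70 ≥ 24 months
44.9% falls in the override range (43%–47%), so the compensating-factor test applies.
Override check — reserves: 17.8 mo (ok); score: 771 (ok).
Both override conditions satisfied; DTI exception granted.

Approved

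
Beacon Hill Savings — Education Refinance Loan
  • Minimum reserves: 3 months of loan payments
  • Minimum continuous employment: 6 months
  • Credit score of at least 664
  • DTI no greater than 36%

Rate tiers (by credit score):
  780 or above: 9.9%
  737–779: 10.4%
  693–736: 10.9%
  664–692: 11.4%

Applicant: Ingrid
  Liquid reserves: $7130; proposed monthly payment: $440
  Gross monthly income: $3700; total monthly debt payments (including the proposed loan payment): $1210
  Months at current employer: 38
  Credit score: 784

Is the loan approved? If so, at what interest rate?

Credit score 784 ≥ 664 (meets minimum)
DTI = 1,210/3,700 = 32.7% ≤ 36%
Employment 38 ≥ 6 months
Reserves = 7,130/440 = 16.2 months ≥ 3
All requirements met. Score 784 falls in the 780 or above tier → 9.9%.

Approved at 9.9%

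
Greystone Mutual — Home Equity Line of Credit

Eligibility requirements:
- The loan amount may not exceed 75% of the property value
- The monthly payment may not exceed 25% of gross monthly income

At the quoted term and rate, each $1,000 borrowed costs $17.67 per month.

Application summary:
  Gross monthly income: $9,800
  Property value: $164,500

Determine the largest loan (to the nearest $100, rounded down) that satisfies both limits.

Payment cap: 25% × $9,800 = $2,450/month.
At $17.67 per $1,000, that supports 2,450/17.67 × 1,000 ≈ $138,653 → $138,600.
LTV cap: 75% × $164,500 = $123,375 → $123,300.
Binding constraint: loan-to-value.

$123,300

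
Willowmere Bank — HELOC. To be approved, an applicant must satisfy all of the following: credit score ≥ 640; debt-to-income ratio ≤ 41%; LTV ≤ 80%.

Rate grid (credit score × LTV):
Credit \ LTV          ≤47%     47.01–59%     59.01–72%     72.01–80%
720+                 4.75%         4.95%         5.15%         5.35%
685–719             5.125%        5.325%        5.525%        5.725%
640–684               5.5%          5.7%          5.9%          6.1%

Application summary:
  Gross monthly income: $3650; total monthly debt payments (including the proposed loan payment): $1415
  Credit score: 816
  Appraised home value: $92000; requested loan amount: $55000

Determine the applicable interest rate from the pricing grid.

Credit score 816 ≥ 640; Debt-to-income = 1,415/3,650 = 38.8% — meets 41% limit
Loan-to-value = 55,000/92,000 = 59.8% — pass (80% max)
Row: 816 falls in 720+. Column: 59.8% falls in 59.01–72%. Rate = 5.15%.

5.15%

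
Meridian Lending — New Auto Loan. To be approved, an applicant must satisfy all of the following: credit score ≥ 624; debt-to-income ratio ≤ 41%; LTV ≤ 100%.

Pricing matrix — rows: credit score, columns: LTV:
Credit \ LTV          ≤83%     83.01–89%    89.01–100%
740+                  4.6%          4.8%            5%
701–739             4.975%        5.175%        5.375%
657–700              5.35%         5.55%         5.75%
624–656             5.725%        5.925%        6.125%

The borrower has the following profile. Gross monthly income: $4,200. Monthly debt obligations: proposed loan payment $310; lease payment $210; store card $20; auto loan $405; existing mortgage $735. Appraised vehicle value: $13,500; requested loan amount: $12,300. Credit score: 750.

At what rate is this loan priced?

5%

Credit score 750 ≥ 624; Total monthly debts = (310 + 210 + 20 + 405 + 735) = 1,680. DTI: 1,680 ÷ 4,200 = 40%, within the 41% cap
Loan-to-value = 12,300/13,500 = 91.1% — pass (100% max)
Score 750 is in the 740+ band; LTV 91.1% is in the 89.01–100% band → 5%.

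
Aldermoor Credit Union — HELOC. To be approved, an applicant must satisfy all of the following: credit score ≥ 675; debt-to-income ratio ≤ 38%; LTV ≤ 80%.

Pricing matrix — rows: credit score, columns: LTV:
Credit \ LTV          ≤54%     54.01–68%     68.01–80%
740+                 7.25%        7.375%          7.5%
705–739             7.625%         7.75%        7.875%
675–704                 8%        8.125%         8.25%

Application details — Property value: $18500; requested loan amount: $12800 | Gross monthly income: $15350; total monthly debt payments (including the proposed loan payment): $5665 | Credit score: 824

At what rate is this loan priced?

Credit score 824 ≥ 675; DTI: 5,665 ÷ 15,350 = 36.9%, within the 38% cap
Loan-to-value = 12,800/18,500 = 69.2% — pass (80% max)
Credit 824 → row 740+; LTV 69.2% → column 68.01–80%. Grid cell → 7.5%.

7.5%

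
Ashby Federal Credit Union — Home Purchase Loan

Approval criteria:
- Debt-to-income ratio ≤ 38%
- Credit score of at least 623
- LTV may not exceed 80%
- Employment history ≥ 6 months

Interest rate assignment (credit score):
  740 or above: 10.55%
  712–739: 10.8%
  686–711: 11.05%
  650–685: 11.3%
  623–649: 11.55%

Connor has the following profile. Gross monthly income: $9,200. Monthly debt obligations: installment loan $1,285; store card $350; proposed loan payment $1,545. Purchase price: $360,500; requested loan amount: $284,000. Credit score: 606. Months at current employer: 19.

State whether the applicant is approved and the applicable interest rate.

Denied

Credit score 606 < 623 (below minimum)
Employment 19 ≥ 6 months
LTV = 284,000/360,500 = 78.8% ≤ 80%
Total monthly debts = (1,285 + 350 + 1,545) = 3,180. DTI: 3,180 ÷ 9,200 = 34.6%, within the 38% cap
Not all requirements met → denied.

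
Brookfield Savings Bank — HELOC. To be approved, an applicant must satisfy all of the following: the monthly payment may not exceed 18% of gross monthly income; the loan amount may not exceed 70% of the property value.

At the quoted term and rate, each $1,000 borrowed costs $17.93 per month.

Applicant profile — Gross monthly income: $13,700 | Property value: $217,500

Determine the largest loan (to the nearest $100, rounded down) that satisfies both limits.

Payment cap: 18% × $13,700 = $2,466/month.
At $17.93 per $1,000, that supports 2,466/17.93 × 1,000 ≈ $137,534 → $137,500.
LTV cap: 70% × $217,500 = $152,250 → $152,200.
Binding constraint: payment-to-income.

$137,500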